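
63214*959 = 60622226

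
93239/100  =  93239/100= 932.39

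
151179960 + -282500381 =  - 131320421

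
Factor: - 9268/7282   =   - 2^1*7^1*11^( - 1)= - 14/11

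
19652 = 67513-47861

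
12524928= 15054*832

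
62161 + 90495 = 152656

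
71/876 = 71/876 = 0.08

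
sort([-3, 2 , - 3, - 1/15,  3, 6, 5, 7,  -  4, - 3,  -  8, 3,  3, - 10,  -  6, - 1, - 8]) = [ - 10,-8, - 8, - 6, - 4,  -  3,-3,  -  3, - 1, - 1/15, 2,3, 3, 3, 5, 6,7 ]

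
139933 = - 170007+309940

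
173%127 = 46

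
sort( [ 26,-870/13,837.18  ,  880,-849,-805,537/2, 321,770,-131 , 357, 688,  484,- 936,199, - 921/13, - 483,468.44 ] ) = [-936, - 849, - 805, - 483,-131,-921/13, - 870/13,26,199,537/2 , 321,357,468.44,  484, 688,770,837.18, 880] 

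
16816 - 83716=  - 66900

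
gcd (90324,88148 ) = 4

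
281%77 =50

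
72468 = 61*1188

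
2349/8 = 293 + 5/8 = 293.62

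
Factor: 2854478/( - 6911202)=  - 3^( - 1 ) * 11^1*31^( - 1) * 73^( -1)*509^( - 1)*129749^1 = - 1427239/3455601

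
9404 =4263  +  5141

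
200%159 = 41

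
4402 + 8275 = 12677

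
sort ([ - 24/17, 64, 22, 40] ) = [ - 24/17 , 22,40,64 ]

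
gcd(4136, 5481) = 1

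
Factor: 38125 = 5^4*61^1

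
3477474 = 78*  44583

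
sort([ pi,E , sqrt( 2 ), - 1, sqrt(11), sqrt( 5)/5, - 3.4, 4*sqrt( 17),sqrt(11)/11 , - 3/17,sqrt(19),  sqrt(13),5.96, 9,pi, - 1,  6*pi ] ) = [ - 3.4, - 1,  -  1, - 3/17 , sqrt ( 11)/11, sqrt(5)/5,sqrt( 2), E,pi,pi,sqrt( 11 ) , sqrt(13 ),sqrt( 19), 5.96,9,4  *  sqrt(17),6 * pi]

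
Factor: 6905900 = 2^2 * 5^2*53^1*1303^1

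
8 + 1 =9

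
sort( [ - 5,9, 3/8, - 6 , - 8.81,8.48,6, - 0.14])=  [ - 8.81, - 6, - 5,  -  0.14,  3/8,6,8.48,9 ]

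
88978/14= 6355 + 4/7 =6355.57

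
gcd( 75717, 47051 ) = 1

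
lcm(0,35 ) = 0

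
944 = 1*944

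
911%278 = 77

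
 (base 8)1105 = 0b1001000101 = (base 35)GL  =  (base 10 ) 581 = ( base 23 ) 126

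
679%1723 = 679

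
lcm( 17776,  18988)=835472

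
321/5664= 107/1888  =  0.06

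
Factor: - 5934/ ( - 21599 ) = 2^1*3^1*23^1*43^1*21599^(  -  1 )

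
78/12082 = 39/6041  =  0.01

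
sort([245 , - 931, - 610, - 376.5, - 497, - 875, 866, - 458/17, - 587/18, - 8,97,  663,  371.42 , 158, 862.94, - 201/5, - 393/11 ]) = [ - 931, - 875, - 610, -497,  -  376.5, - 201/5, - 393/11, - 587/18,  -  458/17, - 8,97,158 , 245, 371.42,  663,862.94,866 ] 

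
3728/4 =932 =932.00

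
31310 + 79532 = 110842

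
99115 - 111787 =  - 12672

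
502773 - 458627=44146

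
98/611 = 98/611 = 0.16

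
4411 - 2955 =1456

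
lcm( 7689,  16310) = 538230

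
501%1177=501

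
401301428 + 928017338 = 1329318766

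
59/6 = 9+5/6 =9.83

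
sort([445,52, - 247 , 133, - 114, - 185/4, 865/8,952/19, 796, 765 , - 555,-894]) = [ - 894,-555 ,-247, - 114,  -  185/4,952/19,52, 865/8, 133,445, 765,796 ] 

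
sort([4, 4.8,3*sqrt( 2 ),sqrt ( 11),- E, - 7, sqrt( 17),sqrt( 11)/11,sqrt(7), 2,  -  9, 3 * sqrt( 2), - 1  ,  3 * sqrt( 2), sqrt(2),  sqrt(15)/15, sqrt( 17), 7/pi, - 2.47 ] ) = [ - 9, - 7,-E ,- 2.47, - 1, sqrt(15 ) /15 , sqrt( 11)/11, sqrt( 2),2, 7/pi, sqrt(7), sqrt( 11), 4, sqrt (17 ), sqrt( 17),  3*sqrt( 2), 3*sqrt( 2 ), 3*sqrt( 2 ), 4.8 ]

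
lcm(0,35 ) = 0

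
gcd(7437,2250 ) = 3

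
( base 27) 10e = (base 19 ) 212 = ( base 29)pi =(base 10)743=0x2e7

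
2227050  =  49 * 45450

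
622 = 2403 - 1781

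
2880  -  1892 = 988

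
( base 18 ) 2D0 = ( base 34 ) pw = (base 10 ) 882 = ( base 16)372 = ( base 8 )1562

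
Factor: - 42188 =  - 2^2*53^1*199^1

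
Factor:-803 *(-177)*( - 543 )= - 3^2*11^1 * 59^1*73^1*181^1= -77177133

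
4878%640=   398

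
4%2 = 0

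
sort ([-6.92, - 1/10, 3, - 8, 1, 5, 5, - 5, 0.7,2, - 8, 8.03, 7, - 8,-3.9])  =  [ -8, - 8 , - 8,-6.92, -5,-3.9, -1/10, 0.7,1, 2, 3, 5, 5,7,8.03 ]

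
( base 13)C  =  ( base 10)12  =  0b1100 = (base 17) C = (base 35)c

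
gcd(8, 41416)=8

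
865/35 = 24 + 5/7 = 24.71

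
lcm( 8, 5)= 40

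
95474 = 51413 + 44061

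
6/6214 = 3/3107 = 0.00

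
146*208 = 30368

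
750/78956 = 375/39478 = 0.01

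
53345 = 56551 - 3206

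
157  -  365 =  - 208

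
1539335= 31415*49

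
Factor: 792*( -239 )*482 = -2^4*3^2*11^1 * 239^1*241^1  =  -91236816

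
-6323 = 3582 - 9905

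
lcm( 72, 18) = 72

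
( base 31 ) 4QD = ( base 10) 4663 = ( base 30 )55D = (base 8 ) 11067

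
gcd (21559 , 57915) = 1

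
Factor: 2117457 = 3^2*235273^1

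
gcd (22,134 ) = 2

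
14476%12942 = 1534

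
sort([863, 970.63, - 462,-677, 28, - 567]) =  [ - 677, - 567, - 462, 28, 863, 970.63 ] 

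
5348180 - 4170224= 1177956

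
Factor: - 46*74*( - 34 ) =115736= 2^3*17^1*23^1*37^1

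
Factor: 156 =2^2* 3^1* 13^1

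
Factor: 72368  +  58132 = 2^2 * 3^2*5^3*29^1=130500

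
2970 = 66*45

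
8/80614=4/40307  =  0.00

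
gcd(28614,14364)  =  114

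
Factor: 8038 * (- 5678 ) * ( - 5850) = 266992619400 = 2^3 * 3^2* 5^2*13^1*17^1*167^1*4019^1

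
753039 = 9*83671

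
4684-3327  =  1357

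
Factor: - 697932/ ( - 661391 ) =2^2*  3^2 * 421^( - 1)*1571^( -1) * 19387^1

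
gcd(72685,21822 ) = 1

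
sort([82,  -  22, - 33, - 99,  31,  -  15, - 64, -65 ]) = [  -  99,  -  65 , - 64,-33,-22,  -  15, 31, 82]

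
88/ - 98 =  - 44/49  =  -0.90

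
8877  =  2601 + 6276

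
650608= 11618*56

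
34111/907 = 37+ 552/907 = 37.61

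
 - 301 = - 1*301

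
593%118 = 3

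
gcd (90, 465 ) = 15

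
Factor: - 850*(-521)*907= 401664950 = 2^1 * 5^2*17^1*521^1 * 907^1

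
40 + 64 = 104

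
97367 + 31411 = 128778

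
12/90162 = 2/15027 = 0.00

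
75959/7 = 10851+ 2/7 = 10851.29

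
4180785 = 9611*435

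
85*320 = 27200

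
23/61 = 23/61= 0.38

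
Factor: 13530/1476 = 55/6 = 2^( - 1)* 3^( - 1 )*5^1*11^1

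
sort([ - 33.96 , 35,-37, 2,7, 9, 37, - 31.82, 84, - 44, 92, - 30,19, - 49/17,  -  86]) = [ - 86,-44, - 37,-33.96 , - 31.82,  -  30, - 49/17 , 2,7,9, 19,35, 37 , 84 , 92]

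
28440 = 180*158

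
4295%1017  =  227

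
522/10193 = 522/10193 =0.05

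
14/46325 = 14/46325 = 0.00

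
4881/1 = 4881 = 4881.00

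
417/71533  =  417/71533 = 0.01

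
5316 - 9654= -4338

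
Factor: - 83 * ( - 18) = 1494 = 2^1 * 3^2 *83^1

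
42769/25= 1710+19/25 = 1710.76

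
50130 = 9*5570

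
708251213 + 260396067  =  968647280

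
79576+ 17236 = 96812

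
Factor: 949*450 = 2^1 * 3^2  *5^2 * 13^1*73^1 =427050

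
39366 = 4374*9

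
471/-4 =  - 471/4 = -  117.75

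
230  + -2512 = - 2282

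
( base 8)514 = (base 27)C8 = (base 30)B2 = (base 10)332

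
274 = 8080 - 7806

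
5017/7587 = 5017/7587 = 0.66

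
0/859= 0 =0.00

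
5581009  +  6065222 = 11646231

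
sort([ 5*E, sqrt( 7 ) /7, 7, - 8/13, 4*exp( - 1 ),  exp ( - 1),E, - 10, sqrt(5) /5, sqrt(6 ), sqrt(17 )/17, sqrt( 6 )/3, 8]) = [ - 10, - 8/13, sqrt(17 )/17 , exp( - 1 ), sqrt ( 7 )/7, sqrt(5 )/5,sqrt( 6 )/3, 4*exp (- 1), sqrt ( 6 ), E, 7,8,  5*E ] 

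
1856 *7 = 12992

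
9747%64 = 19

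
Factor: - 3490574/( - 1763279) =2^1*7^(-1)*257^1*6791^1*251897^(  -  1)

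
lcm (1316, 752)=5264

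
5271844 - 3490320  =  1781524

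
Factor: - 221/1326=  - 2^( - 1 )*3^( - 1 ) = -1/6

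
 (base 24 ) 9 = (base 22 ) 9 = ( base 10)9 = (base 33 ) 9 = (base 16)9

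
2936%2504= 432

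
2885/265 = 577/53 = 10.89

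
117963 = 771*153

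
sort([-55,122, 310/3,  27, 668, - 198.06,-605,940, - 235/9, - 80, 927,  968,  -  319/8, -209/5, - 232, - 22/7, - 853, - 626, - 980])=[ - 980 , - 853,-626, - 605  ,-232, - 198.06, - 80, - 55, - 209/5,-319/8, - 235/9, - 22/7,27, 310/3,122, 668 , 927,940, 968]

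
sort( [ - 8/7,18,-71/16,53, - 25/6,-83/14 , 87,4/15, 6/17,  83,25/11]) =[ - 83/14, - 71/16, - 25/6, - 8/7,4/15,6/17,25/11 , 18,53 , 83,87] 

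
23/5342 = 23/5342 = 0.00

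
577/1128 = 577/1128 = 0.51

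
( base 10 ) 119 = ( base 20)5J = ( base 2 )1110111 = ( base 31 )3q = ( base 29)43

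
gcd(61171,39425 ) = 83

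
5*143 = 715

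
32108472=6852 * 4686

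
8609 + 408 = 9017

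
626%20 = 6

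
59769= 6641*9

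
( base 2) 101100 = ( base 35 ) 19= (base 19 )26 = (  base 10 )44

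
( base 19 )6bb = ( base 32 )2AI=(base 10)2386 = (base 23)4bh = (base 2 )100101010010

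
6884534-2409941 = 4474593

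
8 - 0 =8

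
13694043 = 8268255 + 5425788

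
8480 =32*265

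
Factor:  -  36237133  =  -4943^1 * 7331^1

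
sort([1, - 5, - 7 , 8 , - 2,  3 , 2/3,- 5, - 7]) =[ - 7 , - 7, - 5, - 5,-2,2/3,1,3 , 8 ]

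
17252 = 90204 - 72952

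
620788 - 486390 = 134398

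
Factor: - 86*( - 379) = 32594 = 2^1 * 43^1  *  379^1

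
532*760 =404320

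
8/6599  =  8/6599 = 0.00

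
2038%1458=580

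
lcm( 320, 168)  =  6720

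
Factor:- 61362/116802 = -3^(-2 )*103^( - 1 ) * 487^1 = -  487/927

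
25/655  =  5/131 = 0.04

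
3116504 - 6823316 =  - 3706812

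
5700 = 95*60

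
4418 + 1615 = 6033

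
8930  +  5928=14858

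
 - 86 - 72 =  - 158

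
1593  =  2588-995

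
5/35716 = 5/35716= 0.00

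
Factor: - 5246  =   - 2^1*43^1*61^1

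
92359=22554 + 69805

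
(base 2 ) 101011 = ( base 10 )43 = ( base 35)18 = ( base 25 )1i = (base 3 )1121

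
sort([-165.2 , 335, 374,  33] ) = [- 165.2,33,335,374 ] 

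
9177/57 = 161 =161.00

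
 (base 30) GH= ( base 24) KH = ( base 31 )g1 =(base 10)497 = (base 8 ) 761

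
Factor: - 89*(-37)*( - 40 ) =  - 2^3*5^1*37^1*89^1= -131720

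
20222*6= 121332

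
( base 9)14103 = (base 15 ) 2C76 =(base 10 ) 9561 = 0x2559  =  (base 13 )4476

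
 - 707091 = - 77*9183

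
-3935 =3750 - 7685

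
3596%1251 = 1094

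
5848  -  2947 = 2901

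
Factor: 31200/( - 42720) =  - 5^1*13^1*89^(-1) = - 65/89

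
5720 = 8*715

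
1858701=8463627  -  6604926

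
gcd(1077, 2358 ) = 3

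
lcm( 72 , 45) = 360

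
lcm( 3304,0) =0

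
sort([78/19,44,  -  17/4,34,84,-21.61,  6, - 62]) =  [-62, - 21.61,-17/4,78/19,6,34,44 , 84 ]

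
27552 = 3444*8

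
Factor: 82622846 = 2^1*  397^1*104059^1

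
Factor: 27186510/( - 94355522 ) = -3^1*5^1*13^1*23^( - 1 )*331^( - 1)*6197^ ( - 1 )*69709^1 = - 13593255/47177761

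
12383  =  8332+4051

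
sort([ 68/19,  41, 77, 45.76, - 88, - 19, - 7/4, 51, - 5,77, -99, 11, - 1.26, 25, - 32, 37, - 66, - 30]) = [- 99, - 88, - 66, - 32, - 30,-19, - 5, - 7/4, - 1.26, 68/19,11, 25, 37, 41, 45.76,51,77, 77]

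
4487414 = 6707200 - 2219786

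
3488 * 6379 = 22249952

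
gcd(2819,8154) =1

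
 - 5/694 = -1+689/694 = - 0.01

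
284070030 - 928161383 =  - 644091353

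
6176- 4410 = 1766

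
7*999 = 6993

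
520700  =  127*4100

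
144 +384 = 528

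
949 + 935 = 1884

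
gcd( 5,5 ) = 5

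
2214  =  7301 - 5087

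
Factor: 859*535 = 459565= 5^1*107^1*859^1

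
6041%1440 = 281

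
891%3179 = 891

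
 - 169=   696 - 865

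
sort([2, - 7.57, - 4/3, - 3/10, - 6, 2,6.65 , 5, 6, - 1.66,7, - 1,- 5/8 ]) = [ - 7.57, - 6, - 1.66, - 4/3 , - 1, - 5/8, - 3/10,2, 2, 5,6,6.65,7] 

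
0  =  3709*0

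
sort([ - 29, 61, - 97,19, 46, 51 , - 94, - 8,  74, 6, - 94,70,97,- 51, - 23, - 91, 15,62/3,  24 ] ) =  [ - 97, - 94, - 94, - 91, - 51, - 29, - 23, - 8,6,15, 19,62/3, 24, 46, 51,61, 70, 74,97] 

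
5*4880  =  24400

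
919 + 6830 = 7749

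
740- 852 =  - 112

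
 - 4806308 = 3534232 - 8340540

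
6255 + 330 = 6585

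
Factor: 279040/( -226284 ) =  - 2^7*3^( - 1)*5^1*173^ ( - 1 ) = - 640/519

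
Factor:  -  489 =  - 3^1*163^1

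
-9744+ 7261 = - 2483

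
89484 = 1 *89484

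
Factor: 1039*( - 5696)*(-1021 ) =2^6  *89^1*1021^1*1039^1 = 6042425024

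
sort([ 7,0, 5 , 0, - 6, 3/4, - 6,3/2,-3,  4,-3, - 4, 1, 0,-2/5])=[ - 6,-6, - 4,  -  3, - 3, - 2/5, 0 , 0, 0, 3/4 , 1, 3/2,4, 5,7 ]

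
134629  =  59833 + 74796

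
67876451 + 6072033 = 73948484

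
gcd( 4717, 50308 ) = 1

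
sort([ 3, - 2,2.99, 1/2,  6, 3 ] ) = [  -  2,1/2, 2.99,3,  3,6]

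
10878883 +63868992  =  74747875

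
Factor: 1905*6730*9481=2^1*  3^1*5^2*19^1*127^1*499^1 * 673^1 = 121552582650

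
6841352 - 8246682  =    -  1405330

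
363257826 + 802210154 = 1165467980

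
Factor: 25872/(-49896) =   -  14/27 = - 2^1*3^(  -  3)*7^1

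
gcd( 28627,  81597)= 1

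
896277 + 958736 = 1855013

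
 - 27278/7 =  - 3897 + 1/7 = - 3896.86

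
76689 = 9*8521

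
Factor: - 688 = - 2^4*43^1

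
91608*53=4855224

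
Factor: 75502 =2^1*7^1*5393^1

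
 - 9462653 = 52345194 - 61807847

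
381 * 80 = 30480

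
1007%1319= 1007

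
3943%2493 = 1450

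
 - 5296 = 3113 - 8409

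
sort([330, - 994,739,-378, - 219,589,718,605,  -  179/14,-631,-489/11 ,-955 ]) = [- 994, - 955,-631 , - 378 , - 219,-489/11, - 179/14 , 330, 589,605, 718,739] 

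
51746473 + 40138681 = 91885154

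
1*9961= 9961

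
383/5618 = 383/5618 = 0.07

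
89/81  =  89/81 = 1.10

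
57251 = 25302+31949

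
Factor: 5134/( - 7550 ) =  - 17/25 =- 5^( - 2)*17^1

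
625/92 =625/92= 6.79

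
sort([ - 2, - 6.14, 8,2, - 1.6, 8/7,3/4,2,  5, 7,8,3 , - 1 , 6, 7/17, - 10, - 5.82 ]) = [ - 10,-6.14,-5.82, - 2, - 1.6 , - 1,7/17,3/4, 8/7, 2,2 , 3,5,6, 7,  8, 8] 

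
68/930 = 34/465 = 0.07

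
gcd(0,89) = 89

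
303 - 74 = 229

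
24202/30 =12101/15 = 806.73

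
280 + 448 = 728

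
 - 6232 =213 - 6445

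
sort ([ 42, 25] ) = [ 25, 42 ] 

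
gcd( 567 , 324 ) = 81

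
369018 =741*498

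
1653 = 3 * 551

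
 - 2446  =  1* (-2446)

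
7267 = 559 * 13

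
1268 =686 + 582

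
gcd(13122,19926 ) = 486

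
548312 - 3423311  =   -2874999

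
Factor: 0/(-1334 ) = 0^1 = 0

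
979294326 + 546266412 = 1525560738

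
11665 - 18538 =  - 6873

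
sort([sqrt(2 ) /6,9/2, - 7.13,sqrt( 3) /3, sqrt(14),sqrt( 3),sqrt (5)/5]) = [ - 7.13,sqrt( 2 ) /6, sqrt(5)/5, sqrt(3) /3, sqrt( 3),sqrt( 14) , 9/2]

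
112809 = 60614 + 52195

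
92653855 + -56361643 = 36292212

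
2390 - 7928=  - 5538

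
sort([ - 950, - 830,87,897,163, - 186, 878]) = [ - 950 ,  -  830,-186, 87,163,878, 897 ] 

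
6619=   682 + 5937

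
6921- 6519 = 402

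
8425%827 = 155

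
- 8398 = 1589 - 9987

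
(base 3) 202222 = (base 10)566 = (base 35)G6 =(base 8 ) 1066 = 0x236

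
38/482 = 19/241 = 0.08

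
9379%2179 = 663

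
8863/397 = 22 + 129/397 = 22.32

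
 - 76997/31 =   -  2484 + 7/31 = - 2483.77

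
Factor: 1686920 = 2^3*5^1*181^1*233^1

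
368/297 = 368/297 =1.24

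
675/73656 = 25/2728 = 0.01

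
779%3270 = 779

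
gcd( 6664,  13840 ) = 8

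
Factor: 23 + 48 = 71 = 71^1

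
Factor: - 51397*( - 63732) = 2^2*3^1*47^1*103^1 * 113^1*499^1=3275633604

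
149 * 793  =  118157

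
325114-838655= - 513541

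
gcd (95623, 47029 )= 1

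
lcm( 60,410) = 2460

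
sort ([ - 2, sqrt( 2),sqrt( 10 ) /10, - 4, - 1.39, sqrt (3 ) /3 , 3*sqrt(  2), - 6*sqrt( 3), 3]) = [ - 6*sqrt( 3 ),-4, - 2, - 1.39, sqrt( 10) /10, sqrt( 3)/3, sqrt(2),3,3*sqrt( 2)]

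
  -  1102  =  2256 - 3358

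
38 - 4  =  34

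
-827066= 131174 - 958240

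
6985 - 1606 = 5379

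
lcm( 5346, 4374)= 48114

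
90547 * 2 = 181094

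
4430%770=580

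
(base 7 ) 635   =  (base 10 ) 320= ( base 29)B1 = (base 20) g0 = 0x140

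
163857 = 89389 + 74468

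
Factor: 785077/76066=2^( - 1)*17^1 * 73^(-1)*521^(-1 )*46181^1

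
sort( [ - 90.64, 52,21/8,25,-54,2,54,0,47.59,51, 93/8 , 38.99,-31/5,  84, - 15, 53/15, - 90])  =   [ - 90.64, - 90 , - 54,-15 , - 31/5,0, 2, 21/8, 53/15, 93/8 , 25,38.99,47.59, 51,52,54 , 84 ] 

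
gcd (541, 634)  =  1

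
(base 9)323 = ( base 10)264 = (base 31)8G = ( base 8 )410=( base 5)2024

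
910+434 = 1344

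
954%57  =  42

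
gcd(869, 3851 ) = 1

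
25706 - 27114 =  - 1408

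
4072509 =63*64643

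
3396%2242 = 1154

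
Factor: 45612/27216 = 181/108  =  2^(  -  2 )* 3^( - 3)*181^1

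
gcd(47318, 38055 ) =59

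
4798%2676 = 2122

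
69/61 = 1 + 8/61 = 1.13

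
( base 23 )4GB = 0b100110111111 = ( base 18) 7cb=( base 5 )34440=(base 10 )2495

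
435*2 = 870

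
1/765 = 1/765 = 0.00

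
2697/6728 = 93/232=0.40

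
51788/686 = 75 + 169/343 = 75.49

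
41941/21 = 1997 + 4/21 = 1997.19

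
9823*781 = 7671763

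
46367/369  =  46367/369 = 125.66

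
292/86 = 3 + 17/43 = 3.40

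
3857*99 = 381843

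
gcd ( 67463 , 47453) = 1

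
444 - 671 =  - 227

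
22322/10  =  2232 + 1/5 = 2232.20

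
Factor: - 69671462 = - 2^1*7^1*23^1*216371^1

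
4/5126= 2/2563 = 0.00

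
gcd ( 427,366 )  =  61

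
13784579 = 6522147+7262432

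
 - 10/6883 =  - 1 + 6873/6883 =- 0.00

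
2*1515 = 3030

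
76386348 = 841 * 90828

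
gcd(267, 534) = 267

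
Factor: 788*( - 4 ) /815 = -3152/815  =  - 2^4*5^( - 1)*163^( - 1 )*197^1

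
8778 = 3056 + 5722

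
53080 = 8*6635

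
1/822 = 1/822=0.00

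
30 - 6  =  24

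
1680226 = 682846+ 997380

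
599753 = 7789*77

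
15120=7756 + 7364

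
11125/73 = 152 + 29/73 = 152.40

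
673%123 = 58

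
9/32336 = 9/32336 = 0.00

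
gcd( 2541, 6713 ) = 7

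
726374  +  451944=1178318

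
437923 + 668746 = 1106669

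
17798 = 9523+8275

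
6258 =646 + 5612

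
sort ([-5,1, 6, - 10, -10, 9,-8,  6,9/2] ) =[ - 10, - 10, - 8, - 5,1, 9/2 , 6,6,9]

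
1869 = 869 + 1000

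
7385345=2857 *2585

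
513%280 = 233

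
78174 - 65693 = 12481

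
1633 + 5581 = 7214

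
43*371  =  15953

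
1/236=1/236 = 0.00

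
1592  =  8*199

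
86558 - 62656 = 23902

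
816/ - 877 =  - 816/877  =  - 0.93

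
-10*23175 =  - 231750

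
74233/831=89 + 274/831 =89.33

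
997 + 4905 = 5902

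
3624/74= 1812/37= 48.97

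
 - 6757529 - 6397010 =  - 13154539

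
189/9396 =7/348  =  0.02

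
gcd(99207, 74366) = 1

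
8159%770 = 459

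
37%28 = 9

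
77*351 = 27027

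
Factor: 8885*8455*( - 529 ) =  -5^2*19^1*23^2*89^1*1777^1 = - 39739895075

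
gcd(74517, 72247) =1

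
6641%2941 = 759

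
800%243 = 71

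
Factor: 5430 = 2^1*3^1*5^1*181^1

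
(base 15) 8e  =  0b10000110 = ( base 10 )134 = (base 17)7f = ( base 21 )68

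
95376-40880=54496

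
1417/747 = 1417/747 = 1.90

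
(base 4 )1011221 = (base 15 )14c2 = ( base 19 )c6b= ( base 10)4457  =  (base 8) 10551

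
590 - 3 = 587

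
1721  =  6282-4561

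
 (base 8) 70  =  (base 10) 56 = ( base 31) 1p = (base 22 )2C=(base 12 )48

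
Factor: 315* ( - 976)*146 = -2^5*3^2*5^1* 7^1*61^1*73^1 = - 44886240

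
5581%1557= 910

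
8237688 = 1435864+6801824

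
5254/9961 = 5254/9961 = 0.53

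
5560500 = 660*8425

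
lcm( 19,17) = 323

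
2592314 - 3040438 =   -  448124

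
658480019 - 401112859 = 257367160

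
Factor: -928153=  - 928153^1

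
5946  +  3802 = 9748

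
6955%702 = 637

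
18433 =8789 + 9644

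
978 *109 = 106602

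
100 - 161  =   - 61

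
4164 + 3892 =8056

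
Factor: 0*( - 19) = 0 = 0^1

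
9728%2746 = 1490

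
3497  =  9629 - 6132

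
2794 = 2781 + 13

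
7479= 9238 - 1759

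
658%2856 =658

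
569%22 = 19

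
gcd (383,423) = 1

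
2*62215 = 124430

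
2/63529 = 2/63529  =  0.00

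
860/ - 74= - 12+14/37 = - 11.62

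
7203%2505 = 2193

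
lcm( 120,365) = 8760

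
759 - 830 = -71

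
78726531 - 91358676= - 12632145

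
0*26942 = 0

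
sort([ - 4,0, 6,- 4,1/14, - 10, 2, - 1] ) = [ -10, - 4,-4,- 1, 0,  1/14, 2,6 ] 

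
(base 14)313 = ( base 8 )1135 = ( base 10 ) 605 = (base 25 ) O5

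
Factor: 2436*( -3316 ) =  - 2^4*3^1*7^1 *29^1*829^1 = -8077776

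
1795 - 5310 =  - 3515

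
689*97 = 66833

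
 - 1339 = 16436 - 17775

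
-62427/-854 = 62427/854 = 73.10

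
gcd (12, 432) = 12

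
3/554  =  3/554 = 0.01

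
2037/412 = 4+389/412 = 4.94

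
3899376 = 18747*208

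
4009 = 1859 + 2150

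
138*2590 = 357420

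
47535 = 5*9507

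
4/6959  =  4/6959=   0.00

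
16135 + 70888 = 87023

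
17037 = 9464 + 7573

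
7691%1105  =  1061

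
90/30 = 3 = 3.00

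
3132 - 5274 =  - 2142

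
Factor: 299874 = 2^1*3^1*23^1*41^1*53^1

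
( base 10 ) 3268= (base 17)B54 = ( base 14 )1296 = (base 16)CC4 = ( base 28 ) 44k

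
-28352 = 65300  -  93652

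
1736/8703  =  1736/8703 = 0.20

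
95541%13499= 1048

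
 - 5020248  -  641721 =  - 5661969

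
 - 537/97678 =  - 1+97141/97678 = - 0.01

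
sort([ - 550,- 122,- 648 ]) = [ - 648,  -  550,  -  122]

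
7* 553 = 3871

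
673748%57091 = 45747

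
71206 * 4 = 284824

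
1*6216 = 6216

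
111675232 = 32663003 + 79012229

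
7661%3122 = 1417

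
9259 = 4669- - 4590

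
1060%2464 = 1060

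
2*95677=191354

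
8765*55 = 482075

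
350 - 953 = -603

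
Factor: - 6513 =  - 3^1*13^1*167^1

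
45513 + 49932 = 95445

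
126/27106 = 63/13553 =0.00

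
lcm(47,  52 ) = 2444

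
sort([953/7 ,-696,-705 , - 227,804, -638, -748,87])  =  [-748, -705, - 696,-638 ,-227, 87,953/7,804]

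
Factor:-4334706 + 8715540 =2^1 * 3^1*730139^1 = 4380834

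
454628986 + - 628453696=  - 173824710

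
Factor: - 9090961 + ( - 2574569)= - 11665530= -2^1 * 3^2  *5^1*227^1*571^1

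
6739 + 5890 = 12629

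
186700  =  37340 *5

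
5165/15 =344  +  1/3 = 344.33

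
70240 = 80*878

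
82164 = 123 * 668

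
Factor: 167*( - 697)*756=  - 2^2* 3^3*7^1 * 17^1  *  41^1*167^1 = - 87997644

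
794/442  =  1 + 176/221  =  1.80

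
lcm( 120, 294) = 5880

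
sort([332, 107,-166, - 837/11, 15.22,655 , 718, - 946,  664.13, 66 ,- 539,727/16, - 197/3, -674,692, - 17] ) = [ - 946, - 674, - 539, - 166 , - 837/11, - 197/3 , - 17, 15.22, 727/16, 66 , 107, 332,655, 664.13,692, 718] 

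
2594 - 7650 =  - 5056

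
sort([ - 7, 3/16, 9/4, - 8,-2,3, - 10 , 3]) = [ - 10, - 8, - 7 ,- 2,  3/16, 9/4, 3,3] 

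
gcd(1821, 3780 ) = 3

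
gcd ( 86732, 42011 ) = 1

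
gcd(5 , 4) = 1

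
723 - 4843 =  - 4120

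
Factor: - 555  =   - 3^1*5^1*37^1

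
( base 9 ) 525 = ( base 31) dp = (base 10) 428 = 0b110101100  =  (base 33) CW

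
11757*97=1140429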